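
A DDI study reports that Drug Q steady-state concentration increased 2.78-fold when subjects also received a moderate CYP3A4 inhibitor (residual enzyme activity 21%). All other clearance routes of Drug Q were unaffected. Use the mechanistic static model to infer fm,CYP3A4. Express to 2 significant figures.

Write x for the fraction cleared via CYP3A4. The observed steady-state concentration change means clearance fell to 1/2.78 = 0.3597 of baseline.
Only the CYP3A4 route changed, so 0.3597 = x·0.21 + (1 − x), giving x = 0.81.

0.81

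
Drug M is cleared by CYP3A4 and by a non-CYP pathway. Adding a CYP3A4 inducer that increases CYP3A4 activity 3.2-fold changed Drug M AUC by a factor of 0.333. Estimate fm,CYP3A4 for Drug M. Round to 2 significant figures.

CL'/CL = 1 / 0.333 = 3.003
3.2·fm + (1 − fm) = 3.003
fm = (3.003 − 1) / (3.2 − 1) = 0.91

0.91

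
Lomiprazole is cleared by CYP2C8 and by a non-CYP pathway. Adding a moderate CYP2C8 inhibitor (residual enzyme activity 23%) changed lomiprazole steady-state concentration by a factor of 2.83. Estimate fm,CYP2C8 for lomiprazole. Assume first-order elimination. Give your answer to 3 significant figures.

0.840

CL'/CL = 1 / 2.83 = 0.3534
0.23·fm + (1 − fm) = 0.3534
fm = (0.3534 − 1) / (0.23 − 1) = 0.840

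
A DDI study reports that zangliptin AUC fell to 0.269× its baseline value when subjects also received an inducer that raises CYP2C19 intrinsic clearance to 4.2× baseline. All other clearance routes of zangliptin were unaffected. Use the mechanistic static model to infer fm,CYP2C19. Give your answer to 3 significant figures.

Let fm be the CYP2C19 fraction. New clearance relative to baseline = fm × 4.2 + (1 − fm).
AUC ratio = 1 / (new CL fraction), so new CL fraction = 1 / 0.269 = 3.717.
fm × 4.2 + 1 − fm = 3.717  ⇒  fm × (4.2 − 1) = 2.717  ⇒  fm = 0.849.

0.849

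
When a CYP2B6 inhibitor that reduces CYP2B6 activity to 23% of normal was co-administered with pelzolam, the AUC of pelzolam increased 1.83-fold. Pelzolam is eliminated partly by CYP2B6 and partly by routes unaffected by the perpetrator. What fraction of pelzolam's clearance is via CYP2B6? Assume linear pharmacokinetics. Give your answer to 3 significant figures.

0.589

Write x for the fraction cleared via CYP2B6. The observed AUC change means clearance fell to 1/1.83 = 0.5464 of baseline.
Only the CYP2B6 route changed, so 0.5464 = x·0.23 + (1 − x), giving x = 0.589.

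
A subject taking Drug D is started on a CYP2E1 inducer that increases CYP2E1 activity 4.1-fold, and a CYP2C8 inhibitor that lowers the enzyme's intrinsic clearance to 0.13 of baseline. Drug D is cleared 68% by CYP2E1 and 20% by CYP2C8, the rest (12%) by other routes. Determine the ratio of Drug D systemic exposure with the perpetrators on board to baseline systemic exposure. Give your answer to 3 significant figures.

0.341

The CYP2E1 pathway (68% of clearance) increases to 4.1× activity: 0.68 × 4.1 = 2.788.
The CYP2C8 pathway (20% of clearance) is reduced to 0.13× activity: 0.2 × 0.13 = 0.026.
Non-CYP routes (12%) are unchanged.
CL_new/CL_old = 2.788 + 0.026 + 0.12 = 2.934.
Because systemic exposure varies inversely with clearance, the combined effect is 1 / 2.934 = 0.341.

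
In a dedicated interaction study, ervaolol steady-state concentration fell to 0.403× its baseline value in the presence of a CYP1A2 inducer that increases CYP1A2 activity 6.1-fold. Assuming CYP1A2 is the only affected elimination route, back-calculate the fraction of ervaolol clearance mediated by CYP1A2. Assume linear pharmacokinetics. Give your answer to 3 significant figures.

Write x for the fraction cleared via CYP1A2. The observed steady-state concentration change means clearance rose to 1/0.403 = 2.481 of baseline.
Setting x·6.1 + (1 − x) = 2.481 and solving: x = (2.481 − 1)/(6.1 − 1) = 0.290.

0.290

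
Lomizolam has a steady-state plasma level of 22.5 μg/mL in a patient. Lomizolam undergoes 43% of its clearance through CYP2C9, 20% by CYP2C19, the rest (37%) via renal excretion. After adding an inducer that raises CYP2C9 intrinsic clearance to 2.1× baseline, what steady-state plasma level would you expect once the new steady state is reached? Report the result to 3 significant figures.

CYP2C9: 0.43 × 2.1 = 0.903
CYP2C19: 0.2 (unchanged)
Other: 0.37 (unchanged)
New clearance relative to baseline: 0.903 + 0.2 + 0.37 = 1.473.
New steady-state plasma level = baseline ÷ relative clearance = 22.5 / 1.473 = 15.3 μg/mL.

15.3 μg/mL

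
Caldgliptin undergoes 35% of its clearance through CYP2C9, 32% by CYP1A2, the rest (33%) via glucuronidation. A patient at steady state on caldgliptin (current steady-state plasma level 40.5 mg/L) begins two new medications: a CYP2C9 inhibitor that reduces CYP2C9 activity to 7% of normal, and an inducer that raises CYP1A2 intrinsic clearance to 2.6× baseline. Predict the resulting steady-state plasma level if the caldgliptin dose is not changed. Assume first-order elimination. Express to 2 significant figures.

The CYP2C9 pathway (35% of clearance) is reduced to 0.07× activity: 0.35 × 0.07 = 0.0245.
The CYP1A2 pathway (32% of clearance) rises to 2.6× activity: 0.32 × 2.6 = 0.832.
The remaining 33% of clearance is unaffected.
Relative clearance = 0.0245 + 0.832 + 0.33 = 1.1865.
Dividing the baseline by the relative clearance: 40.5 / 1.1865 = 34 mg/L.

34 mg/L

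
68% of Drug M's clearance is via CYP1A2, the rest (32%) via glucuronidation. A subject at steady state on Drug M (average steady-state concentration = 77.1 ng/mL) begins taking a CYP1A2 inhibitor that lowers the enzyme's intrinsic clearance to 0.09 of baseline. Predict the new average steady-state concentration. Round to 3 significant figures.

CYP1A2: 0.68 × 0.09 = 0.0612
Other: 0.32 (unchanged)
Relative clearance = 0.0612 + 0.32 = 0.3812.
New average steady-state concentration = baseline ÷ relative clearance = 77.1 / 0.3812 = 202 ng/mL.

202 ng/mL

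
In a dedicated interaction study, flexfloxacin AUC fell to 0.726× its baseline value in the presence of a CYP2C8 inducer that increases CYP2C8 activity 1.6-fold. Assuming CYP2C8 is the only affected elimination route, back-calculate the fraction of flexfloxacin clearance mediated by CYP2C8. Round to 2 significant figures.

Let fm be the CYP2C8 fraction. New clearance relative to baseline = fm × 1.6 + (1 − fm).
AUC ratio = 1 / (new CL fraction), so new CL fraction = 1 / 0.726 = 1.377.
fm × 1.6 + 1 − fm = 1.377  ⇒  fm × (1.6 − 1) = 0.3774  ⇒  fm = 0.63.

0.63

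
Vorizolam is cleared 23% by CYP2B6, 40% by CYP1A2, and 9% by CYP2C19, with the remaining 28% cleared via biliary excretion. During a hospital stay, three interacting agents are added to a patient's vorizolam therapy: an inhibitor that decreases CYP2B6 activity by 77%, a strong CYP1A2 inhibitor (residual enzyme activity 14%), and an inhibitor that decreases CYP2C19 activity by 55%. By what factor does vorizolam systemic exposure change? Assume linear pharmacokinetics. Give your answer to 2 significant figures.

The CYP2B6 pathway (23% of clearance) drops to 0.23× activity: 0.23 × 0.23 = 0.0529.
The CYP1A2 pathway (40% of clearance) falls to 0.14× activity: 0.4 × 0.14 = 0.056.
The CYP2C19 pathway (9% of clearance) falls to 0.45× activity: 0.09 × 0.45 = 0.0405.
Non-CYP routes (28%) are unchanged.
CL_new/CL_old = 0.0529 + 0.056 + 0.0405 + 0.28 = 0.4294.
Because systemic exposure varies inversely with clearance, the combined effect is 1 / 0.4294 = 2.3.

2.3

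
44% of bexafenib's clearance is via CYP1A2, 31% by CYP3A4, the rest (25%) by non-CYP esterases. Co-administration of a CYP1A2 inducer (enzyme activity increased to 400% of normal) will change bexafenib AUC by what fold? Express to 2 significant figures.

CYP1A2: 0.44 × 4 = 1.76
CYP3A4: 0.31 (unchanged)
Other: 0.25 (unchanged)
CL_new/CL_old = 1.76 + 0.31 + 0.25 = 2.32.
Since AUC ∝ 1/CL, the ratio is 1 / 2.32 = 0.43.

0.43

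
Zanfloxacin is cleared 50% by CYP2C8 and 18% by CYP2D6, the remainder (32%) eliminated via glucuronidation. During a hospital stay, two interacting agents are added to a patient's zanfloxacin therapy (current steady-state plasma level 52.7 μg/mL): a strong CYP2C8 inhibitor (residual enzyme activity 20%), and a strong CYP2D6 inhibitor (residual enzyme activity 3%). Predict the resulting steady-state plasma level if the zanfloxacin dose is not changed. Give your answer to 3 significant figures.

124 μg/mL

The CYP2C8 pathway (50% of clearance) is reduced to 0.2× activity: 0.5 × 0.2 = 0.1.
The CYP2D6 pathway (18% of clearance) falls to 0.03× activity: 0.18 × 0.03 = 0.0054.
Non-CYP routes (32%) are unchanged.
New clearance relative to baseline: 0.1 + 0.0054 + 0.32 = 0.4254.
New steady-state plasma level = 52.7 / 0.4254 = 124 μg/mL (concentration scales inversely with clearance).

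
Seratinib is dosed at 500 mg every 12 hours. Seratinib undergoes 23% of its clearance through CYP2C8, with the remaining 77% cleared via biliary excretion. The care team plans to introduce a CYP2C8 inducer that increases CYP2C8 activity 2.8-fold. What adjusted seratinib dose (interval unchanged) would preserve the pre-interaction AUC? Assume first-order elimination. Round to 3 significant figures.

707 mg

The CYP2C8 pathway (23% of clearance) rises to 2.8× activity: 0.23 × 2.8 = 0.644.
Non-CYP routes (77%) are unchanged.
CL_new/CL_old = 0.644 + 0.77 = 1.414.
To maintain the same steady-state level, dose must scale with clearance: new dose = 500 × 1.414 = 707 mg.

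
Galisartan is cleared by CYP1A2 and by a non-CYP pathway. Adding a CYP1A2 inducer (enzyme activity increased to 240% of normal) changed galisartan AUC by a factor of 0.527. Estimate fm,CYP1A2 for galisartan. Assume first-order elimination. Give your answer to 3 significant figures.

0.641

Let fm be the CYP1A2 fraction. New clearance relative to baseline = fm × 2.4 + (1 − fm).
AUC ratio = 1 / (new CL fraction), so new CL fraction = 1 / 0.527 = 1.898.
fm × 2.4 + 1 − fm = 1.898  ⇒  fm × (2.4 − 1) = 0.8975  ⇒  fm = 0.641.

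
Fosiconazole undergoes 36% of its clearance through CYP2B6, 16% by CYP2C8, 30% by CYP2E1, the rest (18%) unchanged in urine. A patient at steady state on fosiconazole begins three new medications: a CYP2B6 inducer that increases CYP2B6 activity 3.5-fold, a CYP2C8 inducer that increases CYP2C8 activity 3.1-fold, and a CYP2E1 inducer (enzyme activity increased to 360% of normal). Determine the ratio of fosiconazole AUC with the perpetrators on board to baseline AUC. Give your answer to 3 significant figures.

CYP2B6: 0.36 × 3.5 = 1.26
CYP2C8: 0.16 × 3.1 = 0.496
CYP2E1: 0.3 × 3.6 = 1.08
Other: 0.18 (unchanged)
Relative clearance = 1.26 + 0.496 + 1.08 + 0.18 = 3.016.
Net AUC ratio = 1 / 3.016 = 0.332.

0.332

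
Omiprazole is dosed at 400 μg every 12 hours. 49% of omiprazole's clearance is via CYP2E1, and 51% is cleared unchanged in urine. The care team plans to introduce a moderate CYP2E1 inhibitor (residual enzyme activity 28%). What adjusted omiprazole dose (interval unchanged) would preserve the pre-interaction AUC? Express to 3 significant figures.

259 μg

The CYP2E1 pathway (49% of clearance) is reduced to 0.28× activity: 0.49 × 0.28 = 0.1372.
Non-CYP routes (51%) are unchanged.
New clearance relative to baseline: 0.1372 + 0.51 = 0.6472.
To maintain the same steady-state level, dose must scale with clearance: new dose = 400 × 0.6472 = 259 μg.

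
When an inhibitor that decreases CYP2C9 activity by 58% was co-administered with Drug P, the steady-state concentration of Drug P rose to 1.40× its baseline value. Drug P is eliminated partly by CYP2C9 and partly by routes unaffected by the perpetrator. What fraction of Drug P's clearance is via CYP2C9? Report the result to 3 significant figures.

Let x = fm,CYP2C9. Because steady-state concentration ∝ 1/CL, relative clearance fell to 1/1.40 = 0.7143.
Only the CYP2C9 route changed, so 0.7143 = x·0.42 + (1 − x), giving x = 0.493.

0.493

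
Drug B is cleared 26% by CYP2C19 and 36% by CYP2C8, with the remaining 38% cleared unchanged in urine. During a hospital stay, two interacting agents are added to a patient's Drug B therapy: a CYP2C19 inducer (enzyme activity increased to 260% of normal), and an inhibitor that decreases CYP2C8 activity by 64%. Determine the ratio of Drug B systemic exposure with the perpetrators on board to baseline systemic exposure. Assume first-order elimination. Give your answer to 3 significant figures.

The CYP2C19 pathway (26% of clearance) increases to 2.6× activity: 0.26 × 2.6 = 0.676.
The CYP2C8 pathway (36% of clearance) falls to 0.36× activity: 0.36 × 0.36 = 0.1296.
Non-CYP routes (38%) are unchanged.
New clearance relative to baseline: 0.676 + 0.1296 + 0.38 = 1.1856.
Systemic exposure ∝ 1/CL: fold-change = 1 / 1.1856 = 0.843.

0.843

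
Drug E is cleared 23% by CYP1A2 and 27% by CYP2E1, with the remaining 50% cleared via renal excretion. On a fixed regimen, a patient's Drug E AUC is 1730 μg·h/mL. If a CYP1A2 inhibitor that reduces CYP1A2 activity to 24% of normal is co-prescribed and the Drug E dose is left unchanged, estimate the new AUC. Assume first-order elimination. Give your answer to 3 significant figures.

2.10 × 10³ μg·h/mL

CYP1A2: 0.23 × 0.24 = 0.0552
CYP2E1: 0.27 (unchanged)
Other: 0.5 (unchanged)
Relative clearance = 0.0552 + 0.27 + 0.5 = 0.8252.
AUC ∝ 1/CL, so new value = 1730 / 0.8252 = 2.10 × 10³ μg·h/mL.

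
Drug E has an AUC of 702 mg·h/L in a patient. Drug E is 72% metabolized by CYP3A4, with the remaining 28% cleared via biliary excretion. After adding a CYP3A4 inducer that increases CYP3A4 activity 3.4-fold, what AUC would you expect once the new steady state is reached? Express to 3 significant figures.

CYP3A4: 0.72 × 3.4 = 2.448
Other: 0.28 (unchanged)
New clearance relative to baseline: 2.448 + 0.28 = 2.728.
AUC ∝ 1/CL, so new value = 702 / 2.728 = 257 mg·h/L.

257 mg·h/L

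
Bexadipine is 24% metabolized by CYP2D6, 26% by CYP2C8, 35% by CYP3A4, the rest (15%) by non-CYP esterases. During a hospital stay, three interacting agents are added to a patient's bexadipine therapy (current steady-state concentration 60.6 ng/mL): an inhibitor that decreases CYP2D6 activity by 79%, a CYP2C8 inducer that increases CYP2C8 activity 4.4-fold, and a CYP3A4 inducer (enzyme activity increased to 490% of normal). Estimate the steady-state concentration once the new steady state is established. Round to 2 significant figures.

20 ng/mL

The CYP2D6 pathway (24% of clearance) falls to 0.21× activity: 0.24 × 0.21 = 0.0504.
The CYP2C8 pathway (26% of clearance) increases to 4.4× activity: 0.26 × 4.4 = 1.144.
The CYP3A4 pathway (35% of clearance) rises to 4.9× activity: 0.35 × 4.9 = 1.715.
The remaining 15% of clearance is unaffected.
New clearance relative to baseline: 0.0504 + 1.144 + 1.715 + 0.15 = 3.0594.
Steady-state concentration ∝ 1/CL: new value = 60.6 / 3.0594 = 20 ng/mL.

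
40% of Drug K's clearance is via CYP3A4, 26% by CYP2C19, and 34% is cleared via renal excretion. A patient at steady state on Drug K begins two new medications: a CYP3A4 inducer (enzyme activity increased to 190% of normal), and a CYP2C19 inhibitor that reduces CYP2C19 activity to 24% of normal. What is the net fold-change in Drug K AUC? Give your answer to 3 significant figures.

The CYP3A4 pathway (40% of clearance) increases to 1.9× activity: 0.4 × 1.9 = 0.76.
The CYP2C19 pathway (26% of clearance) falls to 0.24× activity: 0.26 × 0.24 = 0.0624.
The remaining 34% of clearance is unaffected.
CL_new/CL_old = 0.76 + 0.0624 + 0.34 = 1.1624.
AUC ∝ 1/CL: fold-change = 1 / 1.1624 = 0.860.

0.860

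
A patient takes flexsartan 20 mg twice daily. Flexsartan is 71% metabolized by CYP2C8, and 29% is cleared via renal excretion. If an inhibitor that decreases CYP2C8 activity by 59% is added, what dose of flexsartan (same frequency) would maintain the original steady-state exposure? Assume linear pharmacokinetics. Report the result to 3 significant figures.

11.6 mg

The CYP2C8 pathway (71% of clearance) is reduced to 0.41× activity: 0.71 × 0.41 = 0.2911.
The remaining 29% of clearance is unaffected.
CL_new/CL_old = 0.2911 + 0.29 = 0.5811.
Exposure is unchanged when dose changes in proportion to clearance. New dose = 20 mg × 0.5811 = 11.6 mg.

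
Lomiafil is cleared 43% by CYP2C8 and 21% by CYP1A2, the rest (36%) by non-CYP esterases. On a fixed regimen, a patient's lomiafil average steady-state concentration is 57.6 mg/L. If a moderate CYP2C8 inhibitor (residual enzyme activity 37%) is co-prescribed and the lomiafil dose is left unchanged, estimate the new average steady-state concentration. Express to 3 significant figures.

79.0 mg/L

The CYP2C8 pathway (43% of clearance) falls to 0.37× activity: 0.43 × 0.37 = 0.1591.
CYP1A2 (21%) and the residual 36% are unaffected.
New clearance relative to baseline: 0.1591 + 0.21 + 0.36 = 0.7291.
Average steady-state concentration ∝ 1/CL, so new value = 57.6 / 0.7291 = 79.0 mg/L.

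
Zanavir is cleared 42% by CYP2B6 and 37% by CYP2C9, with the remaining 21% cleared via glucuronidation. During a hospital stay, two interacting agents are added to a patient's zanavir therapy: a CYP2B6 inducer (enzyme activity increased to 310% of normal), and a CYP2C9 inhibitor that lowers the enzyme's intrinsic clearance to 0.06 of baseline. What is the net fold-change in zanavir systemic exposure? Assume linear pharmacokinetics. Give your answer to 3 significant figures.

0.652

The CYP2B6 pathway (42% of clearance) increases to 3.1× activity: 0.42 × 3.1 = 1.302.
The CYP2C9 pathway (37% of clearance) is reduced to 0.06× activity: 0.37 × 0.06 = 0.0222.
The remaining 21% of clearance is unaffected.
Relative clearance = 1.302 + 0.0222 + 0.21 = 1.5342.
Systemic exposure ∝ 1/CL: fold-change = 1 / 1.5342 = 0.652.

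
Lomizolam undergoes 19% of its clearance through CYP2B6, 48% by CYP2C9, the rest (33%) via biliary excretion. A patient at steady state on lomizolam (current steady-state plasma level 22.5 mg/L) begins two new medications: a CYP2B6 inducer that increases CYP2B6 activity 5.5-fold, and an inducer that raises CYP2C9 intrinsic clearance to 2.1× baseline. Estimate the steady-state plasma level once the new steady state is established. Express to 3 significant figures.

9.44 mg/L

The CYP2B6 pathway (19% of clearance) increases to 5.5× activity: 0.19 × 5.5 = 1.045.
The CYP2C9 pathway (48% of clearance) is boosted to 2.1× activity: 0.48 × 2.1 = 1.008.
The remaining 33% of clearance is unaffected.
Relative clearance = 1.045 + 1.008 + 0.33 = 2.383.
Dividing the baseline by the relative clearance: 22.5 / 2.383 = 9.44 mg/L.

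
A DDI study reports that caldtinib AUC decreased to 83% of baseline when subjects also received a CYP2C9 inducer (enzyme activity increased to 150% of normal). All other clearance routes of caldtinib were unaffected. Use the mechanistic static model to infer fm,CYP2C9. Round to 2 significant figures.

Let fm be the CYP2C9 fraction. New clearance relative to baseline = fm × 1.5 + (1 − fm).
AUC ratio = 1 / (new CL fraction), so new CL fraction = 1 / 0.830 = 1.205.
fm × 1.5 + 1 − fm = 1.205  ⇒  fm × (1.5 − 1) = 0.2048  ⇒  fm = 0.41.

0.41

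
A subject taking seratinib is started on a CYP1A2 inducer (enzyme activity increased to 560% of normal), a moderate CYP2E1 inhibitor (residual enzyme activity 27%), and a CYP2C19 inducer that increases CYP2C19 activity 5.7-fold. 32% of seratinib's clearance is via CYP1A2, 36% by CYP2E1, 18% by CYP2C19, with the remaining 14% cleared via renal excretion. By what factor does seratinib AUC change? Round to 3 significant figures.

The CYP1A2 pathway (32% of clearance) is boosted to 5.6× activity: 0.32 × 5.6 = 1.792.
The CYP2E1 pathway (36% of clearance) drops to 0.27× activity: 0.36 × 0.27 = 0.0972.
The CYP2C19 pathway (18% of clearance) increases to 5.7× activity: 0.18 × 5.7 = 1.026.
Non-CYP routes (14%) are unchanged.
New clearance relative to baseline: 1.792 + 0.0972 + 1.026 + 0.14 = 3.0552.
AUC ∝ 1/CL: fold-change = 1 / 3.0552 = 0.327.

0.327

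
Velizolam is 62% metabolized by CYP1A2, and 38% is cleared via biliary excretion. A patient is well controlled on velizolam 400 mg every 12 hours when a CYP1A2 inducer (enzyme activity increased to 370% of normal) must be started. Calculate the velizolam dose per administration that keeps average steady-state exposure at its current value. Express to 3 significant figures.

The CYP1A2 pathway (62% of clearance) increases to 3.7× activity: 0.62 × 3.7 = 2.294.
The remaining 38% of clearance is unaffected.
CL_new/CL_old = 2.294 + 0.38 = 2.674.
Css,avg = (dose rate)/CL, so holding Css fixed requires dose ∝ CL: 400 × 2.674 = 1.07 × 10³ mg.

1.07 × 10³ mg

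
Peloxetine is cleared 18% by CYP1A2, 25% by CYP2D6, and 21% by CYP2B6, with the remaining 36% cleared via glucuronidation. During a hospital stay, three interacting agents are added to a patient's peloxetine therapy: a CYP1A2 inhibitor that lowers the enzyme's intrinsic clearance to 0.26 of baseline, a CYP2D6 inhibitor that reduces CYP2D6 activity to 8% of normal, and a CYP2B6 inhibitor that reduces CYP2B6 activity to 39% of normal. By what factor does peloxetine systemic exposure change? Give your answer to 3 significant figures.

The CYP1A2 pathway (18% of clearance) is reduced to 0.26× activity: 0.18 × 0.26 = 0.0468.
The CYP2D6 pathway (25% of clearance) is reduced to 0.08× activity: 0.25 × 0.08 = 0.02.
The CYP2B6 pathway (21% of clearance) falls to 0.39× activity: 0.21 × 0.39 = 0.0819.
Non-CYP routes (36%) are unchanged.
Relative clearance = 0.0468 + 0.02 + 0.0819 + 0.36 = 0.5087.
Because systemic exposure varies inversely with clearance, the combined effect is 1 / 0.5087 = 1.97.

1.97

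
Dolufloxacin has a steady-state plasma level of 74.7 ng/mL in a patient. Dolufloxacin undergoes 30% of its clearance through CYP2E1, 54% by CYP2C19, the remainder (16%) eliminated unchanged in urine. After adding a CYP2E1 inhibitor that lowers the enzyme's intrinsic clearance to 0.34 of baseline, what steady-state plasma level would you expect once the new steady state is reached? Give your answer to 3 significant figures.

93.1 ng/mL

The CYP2E1 pathway (30% of clearance) is reduced to 0.34× activity: 0.3 × 0.34 = 0.102.
CYP2C19 (54%) and the residual 16% are unaffected.
New clearance relative to baseline: 0.102 + 0.54 + 0.16 = 0.802.
Steady-state plasma level ∝ 1/CL, so new value = 74.7 / 0.802 = 93.1 ng/mL.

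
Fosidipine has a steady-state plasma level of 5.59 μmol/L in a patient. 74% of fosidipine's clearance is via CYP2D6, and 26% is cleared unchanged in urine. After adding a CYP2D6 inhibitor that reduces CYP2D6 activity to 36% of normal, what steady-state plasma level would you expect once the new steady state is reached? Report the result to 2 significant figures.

CYP2D6: 0.74 × 0.36 = 0.2664
Other: 0.26 (unchanged)
New clearance relative to baseline: 0.2664 + 0.26 = 0.5264.
Steady-state plasma level ∝ 1/CL, so new value = 5.59 / 0.5264 = 11 μmol/L.

11 μmol/L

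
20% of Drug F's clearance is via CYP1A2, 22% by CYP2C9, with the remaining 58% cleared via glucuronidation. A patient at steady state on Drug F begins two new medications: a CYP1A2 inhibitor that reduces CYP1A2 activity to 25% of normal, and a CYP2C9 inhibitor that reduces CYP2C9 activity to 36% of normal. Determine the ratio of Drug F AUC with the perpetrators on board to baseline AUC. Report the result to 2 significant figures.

1.4

The CYP1A2 pathway (20% of clearance) falls to 0.25× activity: 0.2 × 0.25 = 0.05.
The CYP2C9 pathway (22% of clearance) is reduced to 0.36× activity: 0.22 × 0.36 = 0.0792.
The remaining 58% of clearance is unaffected.
CL_new/CL_old = 0.05 + 0.0792 + 0.58 = 0.7092.
Net AUC ratio = 1 / 0.7092 = 1.4.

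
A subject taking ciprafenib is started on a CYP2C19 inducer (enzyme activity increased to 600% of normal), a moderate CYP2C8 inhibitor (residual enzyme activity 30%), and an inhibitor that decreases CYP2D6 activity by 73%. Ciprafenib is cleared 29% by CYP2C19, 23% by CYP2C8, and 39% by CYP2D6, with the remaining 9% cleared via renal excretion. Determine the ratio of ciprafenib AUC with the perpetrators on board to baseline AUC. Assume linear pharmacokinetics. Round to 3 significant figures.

CYP2C19: 0.29 × 6 = 1.74
CYP2C8: 0.23 × 0.3 = 0.069
CYP2D6: 0.39 × 0.27 = 0.1053
Other: 0.09 (unchanged)
New clearance relative to baseline: 1.74 + 0.069 + 0.1053 + 0.09 = 2.0043.
Because AUC varies inversely with clearance, the combined effect is 1 / 2.0043 = 0.499.

0.499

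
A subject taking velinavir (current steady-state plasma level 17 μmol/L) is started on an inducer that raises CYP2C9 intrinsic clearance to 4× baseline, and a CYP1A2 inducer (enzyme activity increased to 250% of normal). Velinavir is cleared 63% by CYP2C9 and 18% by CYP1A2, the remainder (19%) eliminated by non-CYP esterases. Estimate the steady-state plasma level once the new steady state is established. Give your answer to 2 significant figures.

CYP2C9: 0.63 × 4 = 2.52
CYP1A2: 0.18 × 2.5 = 0.45
Other: 0.19 (unchanged)
Relative clearance = 2.52 + 0.45 + 0.19 = 3.16.
Dividing the baseline by the relative clearance: 17 / 3.16 = 5.4 μmol/L.

5.4 μmol/L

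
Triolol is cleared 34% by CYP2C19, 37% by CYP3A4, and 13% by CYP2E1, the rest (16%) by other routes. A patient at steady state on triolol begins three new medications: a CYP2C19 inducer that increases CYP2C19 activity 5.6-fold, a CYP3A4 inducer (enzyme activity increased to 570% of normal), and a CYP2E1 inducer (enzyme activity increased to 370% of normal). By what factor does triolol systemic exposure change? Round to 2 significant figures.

0.21

CYP2C19: 0.34 × 5.6 = 1.904
CYP3A4: 0.37 × 5.7 = 2.109
CYP2E1: 0.13 × 3.7 = 0.481
Other: 0.16 (unchanged)
Relative clearance = 1.904 + 2.109 + 0.481 + 0.16 = 4.654.
Net systemic exposure ratio = 1 / 4.654 = 0.21.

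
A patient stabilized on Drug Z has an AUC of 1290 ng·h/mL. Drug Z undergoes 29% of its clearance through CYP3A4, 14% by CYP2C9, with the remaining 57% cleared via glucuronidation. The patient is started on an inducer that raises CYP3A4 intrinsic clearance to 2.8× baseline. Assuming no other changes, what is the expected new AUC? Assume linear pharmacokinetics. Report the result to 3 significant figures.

The CYP3A4 pathway (29% of clearance) rises to 2.8× activity: 0.29 × 2.8 = 0.812.
CYP2C9 (14%) and the residual 57% are unaffected.
CL_new/CL_old = 0.812 + 0.14 + 0.57 = 1.522.
AUC ∝ 1/CL, so new value = 1290 / 1.522 = 848 ng·h/mL.

848 ng·h/mL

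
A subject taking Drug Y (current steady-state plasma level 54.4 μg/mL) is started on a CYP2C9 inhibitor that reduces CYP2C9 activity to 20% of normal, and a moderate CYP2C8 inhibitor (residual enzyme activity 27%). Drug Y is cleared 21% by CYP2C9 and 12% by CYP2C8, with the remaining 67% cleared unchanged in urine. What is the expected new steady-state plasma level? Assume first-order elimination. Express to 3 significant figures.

73.1 μg/mL

The CYP2C9 pathway (21% of clearance) drops to 0.2× activity: 0.21 × 0.2 = 0.042.
The CYP2C8 pathway (12% of clearance) drops to 0.27× activity: 0.12 × 0.27 = 0.0324.
Non-CYP routes (67%) are unchanged.
New clearance relative to baseline: 0.042 + 0.0324 + 0.67 = 0.7444.
Steady-state plasma level ∝ 1/CL: new value = 54.4 / 0.7444 = 73.1 μg/mL.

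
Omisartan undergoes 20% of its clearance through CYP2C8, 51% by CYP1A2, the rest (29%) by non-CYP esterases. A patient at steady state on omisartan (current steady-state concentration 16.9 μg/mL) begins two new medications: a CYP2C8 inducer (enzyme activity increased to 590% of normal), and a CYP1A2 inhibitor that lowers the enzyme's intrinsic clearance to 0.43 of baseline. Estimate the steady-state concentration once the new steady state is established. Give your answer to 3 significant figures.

CYP2C8: 0.2 × 5.9 = 1.18
CYP1A2: 0.51 × 0.43 = 0.2193
Other: 0.29 (unchanged)
Relative clearance = 1.18 + 0.2193 + 0.29 = 1.6893.
Steady-state concentration ∝ 1/CL: new value = 16.9 / 1.6893 = 10.0 μg/mL.

10.0 μg/mL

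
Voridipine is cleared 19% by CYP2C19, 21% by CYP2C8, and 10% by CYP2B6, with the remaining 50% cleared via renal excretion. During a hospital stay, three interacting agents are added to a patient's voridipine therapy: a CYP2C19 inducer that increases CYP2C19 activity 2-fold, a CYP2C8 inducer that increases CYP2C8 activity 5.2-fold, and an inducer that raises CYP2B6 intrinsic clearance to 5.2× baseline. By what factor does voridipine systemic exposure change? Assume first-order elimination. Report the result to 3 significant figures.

CYP2C19: 0.19 × 2 = 0.38
CYP2C8: 0.21 × 5.2 = 1.092
CYP2B6: 0.1 × 5.2 = 0.52
Other: 0.5 (unchanged)
CL_new/CL_old = 0.38 + 1.092 + 0.52 + 0.5 = 2.492.
Systemic exposure ∝ 1/CL: fold-change = 1 / 2.492 = 0.401.

0.401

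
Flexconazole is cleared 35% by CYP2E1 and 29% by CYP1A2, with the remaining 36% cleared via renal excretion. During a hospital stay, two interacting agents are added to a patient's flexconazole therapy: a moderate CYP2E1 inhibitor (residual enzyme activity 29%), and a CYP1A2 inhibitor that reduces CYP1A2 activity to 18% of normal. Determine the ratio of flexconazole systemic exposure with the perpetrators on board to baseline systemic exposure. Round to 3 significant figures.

1.95

The CYP2E1 pathway (35% of clearance) drops to 0.29× activity: 0.35 × 0.29 = 0.1015.
The CYP1A2 pathway (29% of clearance) falls to 0.18× activity: 0.29 × 0.18 = 0.0522.
Non-CYP routes (36%) are unchanged.
New clearance relative to baseline: 0.1015 + 0.0522 + 0.36 = 0.5137.
Net systemic exposure ratio = 1 / 0.5137 = 1.95.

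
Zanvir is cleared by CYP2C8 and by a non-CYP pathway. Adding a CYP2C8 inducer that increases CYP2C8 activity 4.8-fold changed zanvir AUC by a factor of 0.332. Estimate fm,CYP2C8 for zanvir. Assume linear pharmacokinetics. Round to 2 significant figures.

0.53

Write x for the fraction cleared via CYP2C8. The observed AUC change means clearance rose to 1/0.332 = 3.012 of baseline.
Only the CYP2C8 route changed, so 3.012 = x·4.8 + (1 − x), giving x = 0.53.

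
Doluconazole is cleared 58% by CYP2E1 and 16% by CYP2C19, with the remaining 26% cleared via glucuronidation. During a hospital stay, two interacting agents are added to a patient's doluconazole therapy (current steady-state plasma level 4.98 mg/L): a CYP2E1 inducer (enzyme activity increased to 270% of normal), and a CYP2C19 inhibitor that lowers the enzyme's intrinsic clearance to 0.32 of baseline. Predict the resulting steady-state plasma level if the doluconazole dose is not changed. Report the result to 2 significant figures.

CYP2E1: 0.58 × 2.7 = 1.566
CYP2C19: 0.16 × 0.32 = 0.0512
Other: 0.26 (unchanged)
CL_new/CL_old = 1.566 + 0.0512 + 0.26 = 1.8772.
Dividing the baseline by the relative clearance: 4.98 / 1.8772 = 2.7 mg/L.

2.7 mg/L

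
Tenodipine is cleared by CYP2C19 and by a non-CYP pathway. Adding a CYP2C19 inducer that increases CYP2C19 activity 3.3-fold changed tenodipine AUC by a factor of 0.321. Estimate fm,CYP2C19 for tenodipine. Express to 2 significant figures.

Let x = fm,CYP2C19. Because AUC ∝ 1/CL, relative clearance rose to 1/0.321 = 3.115.
Only the CYP2C19 route changed, so 3.115 = x·3.3 + (1 − x), giving x = 0.92.

0.92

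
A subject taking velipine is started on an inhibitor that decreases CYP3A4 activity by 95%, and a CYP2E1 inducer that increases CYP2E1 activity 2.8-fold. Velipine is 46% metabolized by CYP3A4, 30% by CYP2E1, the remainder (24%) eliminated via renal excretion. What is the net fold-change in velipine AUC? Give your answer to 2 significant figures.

CYP3A4: 0.46 × 0.05 = 0.023
CYP2E1: 0.3 × 2.8 = 0.84
Other: 0.24 (unchanged)
New clearance relative to baseline: 0.023 + 0.84 + 0.24 = 1.103.
Net AUC ratio = 1 / 1.103 = 0.91.

0.91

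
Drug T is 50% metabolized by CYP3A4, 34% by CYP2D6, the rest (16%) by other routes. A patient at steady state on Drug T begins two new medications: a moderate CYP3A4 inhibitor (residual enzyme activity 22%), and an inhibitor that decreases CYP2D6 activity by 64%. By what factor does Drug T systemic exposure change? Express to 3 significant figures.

The CYP3A4 pathway (50% of clearance) falls to 0.22× activity: 0.5 × 0.22 = 0.11.
The CYP2D6 pathway (34% of clearance) is reduced to 0.36× activity: 0.34 × 0.36 = 0.1224.
The remaining 16% of clearance is unaffected.
CL_new/CL_old = 0.11 + 0.1224 + 0.16 = 0.3924.
Because systemic exposure varies inversely with clearance, the combined effect is 1 / 0.3924 = 2.55.

2.55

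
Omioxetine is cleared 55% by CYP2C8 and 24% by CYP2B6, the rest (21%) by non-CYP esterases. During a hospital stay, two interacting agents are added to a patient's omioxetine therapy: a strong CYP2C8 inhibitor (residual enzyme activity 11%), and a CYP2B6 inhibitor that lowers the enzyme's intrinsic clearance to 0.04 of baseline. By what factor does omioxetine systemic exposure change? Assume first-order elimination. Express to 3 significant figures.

The CYP2C8 pathway (55% of clearance) drops to 0.11× activity: 0.55 × 0.11 = 0.0605.
The CYP2B6 pathway (24% of clearance) falls to 0.04× activity: 0.24 × 0.04 = 0.0096.
The remaining 21% of clearance is unaffected.
CL_new/CL_old = 0.0605 + 0.0096 + 0.21 = 0.2801.
Because systemic exposure varies inversely with clearance, the combined effect is 1 / 0.2801 = 3.57.

3.57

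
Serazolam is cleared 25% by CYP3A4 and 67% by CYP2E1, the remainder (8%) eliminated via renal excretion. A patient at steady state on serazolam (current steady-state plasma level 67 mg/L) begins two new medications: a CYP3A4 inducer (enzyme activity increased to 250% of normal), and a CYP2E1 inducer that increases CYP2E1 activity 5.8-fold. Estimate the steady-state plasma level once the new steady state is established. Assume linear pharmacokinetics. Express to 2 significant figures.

15 mg/L

CYP3A4: 0.25 × 2.5 = 0.625
CYP2E1: 0.67 × 5.8 = 3.886
Other: 0.08 (unchanged)
Relative clearance = 0.625 + 3.886 + 0.08 = 4.591.
New steady-state plasma level = 67 / 4.591 = 15 mg/L (concentration scales inversely with clearance).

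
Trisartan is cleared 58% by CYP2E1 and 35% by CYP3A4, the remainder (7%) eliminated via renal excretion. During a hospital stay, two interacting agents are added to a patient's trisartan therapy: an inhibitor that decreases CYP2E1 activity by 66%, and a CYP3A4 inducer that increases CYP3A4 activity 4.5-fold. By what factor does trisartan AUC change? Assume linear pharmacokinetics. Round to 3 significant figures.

CYP2E1: 0.58 × 0.34 = 0.1972
CYP3A4: 0.35 × 4.5 = 1.575
Other: 0.07 (unchanged)
Relative clearance = 0.1972 + 1.575 + 0.07 = 1.8422.
AUC ∝ 1/CL: fold-change = 1 / 1.8422 = 0.543.

0.543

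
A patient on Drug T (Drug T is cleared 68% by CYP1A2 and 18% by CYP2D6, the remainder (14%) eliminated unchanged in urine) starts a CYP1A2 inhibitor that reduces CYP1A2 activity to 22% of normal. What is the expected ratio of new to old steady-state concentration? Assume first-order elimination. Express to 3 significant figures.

CYP1A2: 0.68 × 0.22 = 0.1496
CYP2D6: 0.18 (unchanged)
Other: 0.14 (unchanged)
New clearance relative to baseline: 0.1496 + 0.18 + 0.14 = 0.4696.
Since steady-state concentration ∝ 1/CL, the ratio is 1 / 0.4696 = 2.13.

2.13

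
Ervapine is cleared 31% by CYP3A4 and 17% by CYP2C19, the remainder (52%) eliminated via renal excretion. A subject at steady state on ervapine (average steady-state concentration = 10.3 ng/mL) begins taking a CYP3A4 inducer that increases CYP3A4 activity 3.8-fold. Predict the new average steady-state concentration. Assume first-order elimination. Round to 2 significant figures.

The CYP3A4 pathway (31% of clearance) is boosted to 3.8× activity: 0.31 × 3.8 = 1.178.
CYP2C19 (17%) and the residual 52% are unaffected.
CL_new/CL_old = 1.178 + 0.17 + 0.52 = 1.868.
With dosing unchanged, average steady-state concentration scales as 1/CL: 10.3 / 1.868 = 5.5 ng/mL.

5.5 ng/mL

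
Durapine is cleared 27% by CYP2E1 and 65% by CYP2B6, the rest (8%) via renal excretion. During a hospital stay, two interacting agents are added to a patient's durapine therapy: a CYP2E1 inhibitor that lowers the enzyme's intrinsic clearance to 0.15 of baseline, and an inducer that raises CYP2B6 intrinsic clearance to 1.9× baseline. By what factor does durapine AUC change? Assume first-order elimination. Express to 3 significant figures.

0.738

The CYP2E1 pathway (27% of clearance) falls to 0.15× activity: 0.27 × 0.15 = 0.0405.
The CYP2B6 pathway (65% of clearance) increases to 1.9× activity: 0.65 × 1.9 = 1.235.
Non-CYP routes (8%) are unchanged.
Relative clearance = 0.0405 + 1.235 + 0.08 = 1.3555.
AUC ∝ 1/CL: fold-change = 1 / 1.3555 = 0.738.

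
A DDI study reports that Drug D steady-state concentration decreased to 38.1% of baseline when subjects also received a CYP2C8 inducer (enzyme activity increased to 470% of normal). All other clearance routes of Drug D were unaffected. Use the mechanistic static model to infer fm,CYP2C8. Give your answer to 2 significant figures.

CL'/CL = 1 / 0.381 = 2.625
4.7·fm + (1 − fm) = 2.625
fm = (2.625 − 1) / (4.7 − 1) = 0.44

0.44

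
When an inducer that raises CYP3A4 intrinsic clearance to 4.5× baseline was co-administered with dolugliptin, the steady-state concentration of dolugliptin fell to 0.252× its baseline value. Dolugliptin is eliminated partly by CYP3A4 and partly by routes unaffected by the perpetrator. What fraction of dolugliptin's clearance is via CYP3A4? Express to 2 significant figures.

0.85

Write x for the fraction cleared via CYP3A4. The observed steady-state concentration change means clearance rose to 1/0.252 = 3.968 of baseline.
Only the CYP3A4 route changed, so 3.968 = x·4.5 + (1 − x), giving x = 0.85.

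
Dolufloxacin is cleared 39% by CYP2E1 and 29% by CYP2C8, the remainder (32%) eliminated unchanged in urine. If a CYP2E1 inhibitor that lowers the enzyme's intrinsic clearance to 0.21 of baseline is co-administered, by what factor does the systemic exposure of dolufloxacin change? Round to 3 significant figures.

The CYP2E1 pathway (39% of clearance) is reduced to 0.21× activity: 0.39 × 0.21 = 0.0819.
CYP2C8 (29%) and the residual 32% are unaffected.
CL_new/CL_old = 0.0819 + 0.29 + 0.32 = 0.6919.
Since systemic exposure ∝ 1/CL, the ratio is 1 / 0.6919 = 1.45.

1.45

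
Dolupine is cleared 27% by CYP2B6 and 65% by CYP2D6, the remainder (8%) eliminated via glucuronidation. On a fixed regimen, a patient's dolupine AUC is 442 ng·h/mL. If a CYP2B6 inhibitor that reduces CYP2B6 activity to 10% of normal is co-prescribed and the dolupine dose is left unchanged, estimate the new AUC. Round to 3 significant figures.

The CYP2B6 pathway (27% of clearance) is reduced to 0.1× activity: 0.27 × 0.1 = 0.027.
CYP2D6 (65%) and the residual 8% are unaffected.
Relative clearance = 0.027 + 0.65 + 0.08 = 0.757.
New AUC = baseline ÷ relative clearance = 442 / 0.757 = 584 ng·h/mL.

584 ng·h/mL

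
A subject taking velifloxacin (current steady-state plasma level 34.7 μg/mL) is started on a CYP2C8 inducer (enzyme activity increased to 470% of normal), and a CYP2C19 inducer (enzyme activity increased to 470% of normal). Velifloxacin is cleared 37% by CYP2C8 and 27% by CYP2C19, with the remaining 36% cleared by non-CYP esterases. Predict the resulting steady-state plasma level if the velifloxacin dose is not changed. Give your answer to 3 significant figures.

The CYP2C8 pathway (37% of clearance) rises to 4.7× activity: 0.37 × 4.7 = 1.739.
The CYP2C19 pathway (27% of clearance) rises to 4.7× activity: 0.27 × 4.7 = 1.269.
Non-CYP routes (36%) are unchanged.
CL_new/CL_old = 1.739 + 1.269 + 0.36 = 3.368.
Steady-state plasma level ∝ 1/CL: new value = 34.7 / 3.368 = 10.3 μg/mL.

10.3 μg/mL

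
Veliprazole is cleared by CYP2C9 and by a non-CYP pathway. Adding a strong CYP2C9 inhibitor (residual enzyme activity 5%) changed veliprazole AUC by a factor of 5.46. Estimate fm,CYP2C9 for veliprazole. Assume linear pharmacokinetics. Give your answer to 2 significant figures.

CL'/CL = 1 / 5.46 = 0.1832
0.05·fm + (1 − fm) = 0.1832
fm = (0.1832 − 1) / (0.05 − 1) = 0.86

0.86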